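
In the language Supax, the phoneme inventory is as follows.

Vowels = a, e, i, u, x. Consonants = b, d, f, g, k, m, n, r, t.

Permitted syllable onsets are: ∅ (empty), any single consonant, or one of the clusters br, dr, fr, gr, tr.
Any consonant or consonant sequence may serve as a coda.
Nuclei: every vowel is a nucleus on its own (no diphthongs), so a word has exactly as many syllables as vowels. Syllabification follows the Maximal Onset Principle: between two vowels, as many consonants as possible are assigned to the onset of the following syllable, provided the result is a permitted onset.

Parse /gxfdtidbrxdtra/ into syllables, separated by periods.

Nuclei (vowels): x, i, x, a → 4 syllables.
/x…i/ gap (V1→V2): /fdt/; trying suffixes from longest down, /t/ is the first permitted one, so coda /fd/ | onset /t/.
/i…x/ gap (V2→V3): /dbr/ splits as /d/ + /br/ (/br/ is the longest suffix that is a licit onset).
/x…a/ gap (V3→V4): /dtr/ splits as /d/ + /tr/ (/tr/ is the longest suffix that is a licit onset).

gxfd.tid.brxd.tra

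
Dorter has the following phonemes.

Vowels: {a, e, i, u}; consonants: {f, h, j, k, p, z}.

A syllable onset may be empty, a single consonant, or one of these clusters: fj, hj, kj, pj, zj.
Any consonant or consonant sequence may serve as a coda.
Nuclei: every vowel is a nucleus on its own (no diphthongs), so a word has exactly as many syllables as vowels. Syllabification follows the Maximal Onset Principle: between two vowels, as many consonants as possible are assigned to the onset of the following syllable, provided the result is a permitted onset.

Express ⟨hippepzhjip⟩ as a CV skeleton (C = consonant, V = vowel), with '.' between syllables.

The vowels are i, e, i — 3 nuclei, so 3 syllables.
σ1/σ2 boundary: /pp/ — longest licit onset from the right is /p/, leaving /p/ as coda.
σ2/σ3 boundary: /pzhj/; trying suffixes from longest down, /hj/ is the first permitted one, so coda /pz/ | onset /hj/.
So the parse is hip.pepz.hjip.
Mapping each syllable to C/V: /hip/ → CVC, /pepz/ → CVCC, /hjip/ → CCVC.

CVC.CVCC.CCVC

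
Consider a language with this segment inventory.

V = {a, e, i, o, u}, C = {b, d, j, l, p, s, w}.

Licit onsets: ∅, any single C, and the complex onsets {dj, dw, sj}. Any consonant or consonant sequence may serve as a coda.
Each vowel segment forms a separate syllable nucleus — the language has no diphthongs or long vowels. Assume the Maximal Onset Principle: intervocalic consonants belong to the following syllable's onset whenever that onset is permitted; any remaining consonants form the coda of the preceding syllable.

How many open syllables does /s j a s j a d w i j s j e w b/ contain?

2

The vowels are a, a, i, e — 4 nuclei, so 4 syllables.
/a…a/ gap (V1→V2): /sj/ — entire cluster is a permitted onset → onset /sj/, coda ∅.
/a…i/ gap (V2→V3): /dw/ is a licit onset in full, so it all attaches to the next syllable.
/i…e/ gap (V3→V4): /jsj/; trying suffixes from longest down, /sj/ is the first permitted one, so coda /j/ | onset /sj/.
So the parse is sja.sja.dwij.sjewb.
Classifying each syllable: /sja/ (open), /sja/ (open), /dwij/ (closed), /sjewb/ (closed).
Open syllables: 2.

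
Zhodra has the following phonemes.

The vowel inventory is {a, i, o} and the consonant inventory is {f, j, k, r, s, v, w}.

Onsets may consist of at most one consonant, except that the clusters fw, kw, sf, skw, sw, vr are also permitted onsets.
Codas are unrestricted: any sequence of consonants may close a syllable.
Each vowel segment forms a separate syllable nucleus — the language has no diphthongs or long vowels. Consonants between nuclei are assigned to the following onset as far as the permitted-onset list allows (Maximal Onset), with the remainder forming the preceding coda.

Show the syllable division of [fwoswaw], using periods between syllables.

Vowels present: o, a; each is a nucleus, giving 2 syllables.
σ1/σ2 boundary: /sw/ is a licit onset in full, so it all attaches to the next syllable.

fwo.swaw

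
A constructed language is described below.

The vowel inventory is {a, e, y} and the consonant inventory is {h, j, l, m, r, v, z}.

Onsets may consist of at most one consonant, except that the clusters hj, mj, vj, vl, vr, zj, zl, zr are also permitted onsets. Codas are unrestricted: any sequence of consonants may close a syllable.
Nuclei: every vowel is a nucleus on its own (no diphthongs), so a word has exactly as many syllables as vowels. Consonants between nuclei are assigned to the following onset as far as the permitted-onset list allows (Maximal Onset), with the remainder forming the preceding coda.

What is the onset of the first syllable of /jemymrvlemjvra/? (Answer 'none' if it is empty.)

j

Nuclei (vowels): e, y, e, a → 4 syllables.
Between /e/ (V1) and /y/ (V2): /m/ → onset of the next syllable (single consonants are always licit onsets).
Between /y/ (V2) and /e/ (V3): cluster /mrvl/ — the longest permitted-onset suffix is /vl/; onset = /vl/, preceding coda = /mr/.
Between /e/ (V3) and /a/ (V4): /mjvr/; trying suffixes from longest down, /vr/ is the first permitted one, so coda /mj/ | onset /vr/.
Syllabification: je.mymr.vlemj.vra.
Syllable 1 is /je/: onset /j/, nucleus /e/, coda ∅.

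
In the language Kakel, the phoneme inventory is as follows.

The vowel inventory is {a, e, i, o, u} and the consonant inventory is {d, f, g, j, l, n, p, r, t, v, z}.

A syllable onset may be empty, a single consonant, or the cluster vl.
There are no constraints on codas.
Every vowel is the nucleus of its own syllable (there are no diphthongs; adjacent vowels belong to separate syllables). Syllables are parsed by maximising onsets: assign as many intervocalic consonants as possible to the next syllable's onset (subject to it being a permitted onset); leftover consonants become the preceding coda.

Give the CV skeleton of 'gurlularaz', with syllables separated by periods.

The vowels are u, u, a, a — 4 nuclei, so 4 syllables.
Between /u/ (V1) and /u/ (V2): /rl/ — longest licit onset from the right is /l/, leaving /r/ as coda.
Between /u/ (V2) and /a/ (V3): /l/ is a single consonant, so it becomes the next onset.
Between /a/ (V3) and /a/ (V4): /r/ → onset of the next syllable (single consonants are always licit onsets).
Syllabification: gur.lu.la.raz.
Mapping each syllable to C/V: /gur/ → CVC, /lu/ → CV, /la/ → CV, /raz/ → CVC.

CVC.CV.CV.CVC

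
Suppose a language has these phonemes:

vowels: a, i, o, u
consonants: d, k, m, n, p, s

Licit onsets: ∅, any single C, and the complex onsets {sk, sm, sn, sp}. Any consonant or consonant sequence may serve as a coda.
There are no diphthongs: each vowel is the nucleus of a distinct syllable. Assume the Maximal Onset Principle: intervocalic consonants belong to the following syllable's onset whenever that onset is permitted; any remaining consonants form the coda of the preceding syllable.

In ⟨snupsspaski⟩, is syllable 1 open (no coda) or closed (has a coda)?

The vowels are u, a, i — 3 nuclei, so 3 syllables.
σ1/σ2 boundary: /pssp/ splits as /ps/ + /sp/ (/sp/ is the longest suffix that is a licit onset).
σ2/σ3 boundary: /sk/ — entire cluster is a permitted onset → onset /sk/, coda ∅.
So the parse is snups.spa.ski.
Syllable 1 is /snups/ with coda /ps/, so it is closed.

closed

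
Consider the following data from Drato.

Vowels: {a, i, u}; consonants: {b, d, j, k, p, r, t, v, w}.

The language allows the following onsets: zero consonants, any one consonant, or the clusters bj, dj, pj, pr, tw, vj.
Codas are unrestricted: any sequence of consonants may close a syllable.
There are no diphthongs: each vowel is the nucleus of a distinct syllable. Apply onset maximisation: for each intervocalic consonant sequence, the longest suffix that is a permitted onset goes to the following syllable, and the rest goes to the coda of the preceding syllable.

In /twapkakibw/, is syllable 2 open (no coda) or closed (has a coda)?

Vowels present: a, a, i; each is a nucleus, giving 3 syllables.
V1 /a/ – V2 /a/: /pk/ splits as /p/ + /k/ (/k/ is the longest suffix that is a licit onset).
V2 /a/ – V3 /i/: /k/ is a single consonant, so it becomes the next onset.
Syllabification: twap.ka.kibw.
Syllable 2 is /ka/; it ends in its nucleus with no coda, so it is open.

open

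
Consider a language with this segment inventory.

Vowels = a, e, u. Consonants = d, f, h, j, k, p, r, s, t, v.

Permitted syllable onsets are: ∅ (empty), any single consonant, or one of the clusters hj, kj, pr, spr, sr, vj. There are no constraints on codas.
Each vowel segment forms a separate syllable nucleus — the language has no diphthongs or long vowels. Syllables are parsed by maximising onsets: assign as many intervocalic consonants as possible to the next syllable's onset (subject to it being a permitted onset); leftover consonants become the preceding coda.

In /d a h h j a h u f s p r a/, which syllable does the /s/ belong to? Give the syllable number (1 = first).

Vowels present: a, a, u, a; each is a nucleus, giving 4 syllables.
Between /a/ (V1) and /a/ (V2): /hhj/; trying suffixes from longest down, /hj/ is the first permitted one, so coda /h/ | onset /hj/.
Between /a/ (V2) and /u/ (V3): just /h/ — single C goes to the following onset.
Between /u/ (V3) and /a/ (V4): /fspr/ — longest licit onset from the right is /spr/, leaving /f/ as coda.
Syllabification: dah.hja.huf.spra.
The /s/ is in the onset of syllable 4 (/spra/).

4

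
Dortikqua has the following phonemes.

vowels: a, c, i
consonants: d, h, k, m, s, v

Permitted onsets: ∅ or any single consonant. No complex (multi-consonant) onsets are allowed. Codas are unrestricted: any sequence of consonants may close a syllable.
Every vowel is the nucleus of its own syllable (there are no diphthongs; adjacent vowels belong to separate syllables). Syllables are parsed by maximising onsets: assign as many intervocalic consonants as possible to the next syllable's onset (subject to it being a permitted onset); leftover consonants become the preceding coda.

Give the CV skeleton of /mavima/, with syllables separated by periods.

CV.CV.CV

Nuclei (vowels): a, i, a → 3 syllables.
/a…i/ gap (V1→V2): /v/ is a single consonant, so it becomes the next onset.
/i…a/ gap (V2→V3): just /m/ — single C goes to the following onset.
So the parse is ma.vi.ma.
Mapping each syllable to C/V: /ma/ → CV, /vi/ → CV, /ma/ → CV.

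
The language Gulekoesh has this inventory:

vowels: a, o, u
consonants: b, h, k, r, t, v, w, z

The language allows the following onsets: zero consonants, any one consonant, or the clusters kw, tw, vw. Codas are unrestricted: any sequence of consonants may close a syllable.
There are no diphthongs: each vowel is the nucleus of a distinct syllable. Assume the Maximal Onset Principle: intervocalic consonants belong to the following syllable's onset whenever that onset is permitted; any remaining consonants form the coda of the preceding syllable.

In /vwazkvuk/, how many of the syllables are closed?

The vowels are a, u — 2 nuclei, so 2 syllables.
V1 /a/ – V2 /u/: /zkv/; trying suffixes from longest down, /v/ is the first permitted one, so coda /zk/ | onset /v/.
So the parse is vwazk.vuk.
Classifying each syllable: /vwazk/ (closed), /vuk/ (closed).
Closed syllables: 2.

2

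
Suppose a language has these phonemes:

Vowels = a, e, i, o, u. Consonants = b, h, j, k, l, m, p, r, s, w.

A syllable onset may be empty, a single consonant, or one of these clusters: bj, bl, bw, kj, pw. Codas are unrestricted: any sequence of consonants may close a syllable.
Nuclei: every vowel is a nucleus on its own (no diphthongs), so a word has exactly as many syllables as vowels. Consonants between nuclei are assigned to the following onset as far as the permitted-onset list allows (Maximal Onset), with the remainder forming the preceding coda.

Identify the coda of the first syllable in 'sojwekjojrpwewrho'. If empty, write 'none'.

j

Nuclei (vowels): o, e, o, e, o → 5 syllables.
/o…e/ gap (V1→V2): /jw/ splits as /j/ + /w/ (/w/ is the longest suffix that is a licit onset).
/e…o/ gap (V2→V3): /kj/ is a licit onset in full, so it all attaches to the next syllable.
/o…e/ gap (V3→V4): cluster /jrpw/ — the longest permitted-onset suffix is /pw/; onset = /pw/, preceding coda = /jr/.
/e…o/ gap (V4→V5): /wrh/ — longest licit onset from the right is /h/, leaving /wr/ as coda.
Result: soj.we.kjojr.pwewr.ho.
Syllable 1 is /soj/: onset /s/, nucleus /o/, coda /j/.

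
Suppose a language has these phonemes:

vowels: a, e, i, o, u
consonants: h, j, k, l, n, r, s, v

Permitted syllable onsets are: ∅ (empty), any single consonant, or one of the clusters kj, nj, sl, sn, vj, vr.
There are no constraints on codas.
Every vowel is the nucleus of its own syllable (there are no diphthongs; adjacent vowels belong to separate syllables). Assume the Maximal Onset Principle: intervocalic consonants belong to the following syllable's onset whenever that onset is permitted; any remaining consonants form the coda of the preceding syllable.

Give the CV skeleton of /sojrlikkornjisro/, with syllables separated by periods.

CVCC.CVC.CVC.CCVC.CV

Vowels present: o, i, o, i, o; each is a nucleus, giving 5 syllables.
σ1/σ2 boundary: cluster /jrl/ — the longest permitted-onset suffix is /l/; onset = /l/, preceding coda = /jr/.
σ2/σ3 boundary: /kk/ — longest licit onset from the right is /k/, leaving /k/ as coda.
σ3/σ4 boundary: /rnj/; trying suffixes from longest down, /nj/ is the first permitted one, so coda /r/ | onset /nj/.
σ4/σ5 boundary: /sr/; trying suffixes from longest down, /r/ is the first permitted one, so coda /s/ | onset /r/.
So the parse is sojr.lik.kor.njis.ro.
Mapping each syllable to C/V: /sojr/ → CVCC, /lik/ → CVC, /kor/ → CVC, /njis/ → CCVC, /ro/ → CV.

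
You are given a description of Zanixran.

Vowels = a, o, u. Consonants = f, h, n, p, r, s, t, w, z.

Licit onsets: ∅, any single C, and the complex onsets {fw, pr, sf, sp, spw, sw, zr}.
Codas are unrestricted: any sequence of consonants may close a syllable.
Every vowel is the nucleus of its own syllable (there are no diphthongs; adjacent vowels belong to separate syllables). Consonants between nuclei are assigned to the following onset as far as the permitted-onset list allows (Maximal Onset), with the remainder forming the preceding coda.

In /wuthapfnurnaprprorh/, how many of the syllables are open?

Vowels present: u, a, u, a, o; each is a nucleus, giving 5 syllables.
Between /u/ (V1) and /a/ (V2): cluster /th/ — the longest permitted-onset suffix is /h/; onset = /h/, preceding coda = /t/.
Between /a/ (V2) and /u/ (V3): /pfn/ — longest licit onset from the right is /n/, leaving /pf/ as coda.
Between /u/ (V3) and /a/ (V4): cluster /rn/ — the longest permitted-onset suffix is /n/; onset = /n/, preceding coda = /r/.
Between /a/ (V4) and /o/ (V5): cluster /prpr/ — the longest permitted-onset suffix is /pr/; onset = /pr/, preceding coda = /pr/.
Syllabification: wut.hapf.nur.napr.prorh.
Classifying each syllable: /wut/ (closed), /hapf/ (closed), /nur/ (closed), /napr/ (closed), /prorh/ (closed).
Open syllables: 0.

0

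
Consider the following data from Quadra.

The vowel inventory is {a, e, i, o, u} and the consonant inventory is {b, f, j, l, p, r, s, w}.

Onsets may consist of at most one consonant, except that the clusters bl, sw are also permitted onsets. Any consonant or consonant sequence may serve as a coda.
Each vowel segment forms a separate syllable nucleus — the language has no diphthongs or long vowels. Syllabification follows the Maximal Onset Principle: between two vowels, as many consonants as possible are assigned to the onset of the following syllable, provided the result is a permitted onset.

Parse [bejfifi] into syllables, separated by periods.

bej.fi.fi

The vowels are e, i, i — 3 nuclei, so 3 syllables.
Between /e/ (V1) and /i/ (V2): /jf/ — longest licit onset from the right is /f/, leaving /j/ as coda.
Between /i/ (V2) and /i/ (V3): /f/ is a single consonant, so it becomes the next onset.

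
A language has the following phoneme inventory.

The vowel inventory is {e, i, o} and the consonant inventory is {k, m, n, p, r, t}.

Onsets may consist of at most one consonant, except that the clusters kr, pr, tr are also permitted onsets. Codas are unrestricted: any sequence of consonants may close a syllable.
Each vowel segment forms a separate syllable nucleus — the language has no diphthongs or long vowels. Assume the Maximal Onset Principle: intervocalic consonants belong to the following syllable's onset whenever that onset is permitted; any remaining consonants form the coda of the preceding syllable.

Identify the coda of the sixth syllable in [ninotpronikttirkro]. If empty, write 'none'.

Nuclei (vowels): i, o, o, i, i, o → 6 syllables.
Between /i/ (V1) and /o/ (V2): /n/ → onset of the next syllable (single consonants are always licit onsets).
Between /o/ (V2) and /o/ (V3): /tpr/ splits as /t/ + /pr/ (/pr/ is the longest suffix that is a licit onset).
Between /o/ (V3) and /i/ (V4): /n/ is a single consonant, so it becomes the next onset.
Between /i/ (V4) and /i/ (V5): /ktt/ — longest licit onset from the right is /t/, leaving /kt/ as coda.
Between /i/ (V5) and /o/ (V6): cluster /rkr/ — the longest permitted-onset suffix is /kr/; onset = /kr/, preceding coda = /r/.
So the parse is ni.not.pro.nikt.tir.kro.
Syllable 6 is /kro/: onset /kr/, nucleus /o/, coda ∅.

none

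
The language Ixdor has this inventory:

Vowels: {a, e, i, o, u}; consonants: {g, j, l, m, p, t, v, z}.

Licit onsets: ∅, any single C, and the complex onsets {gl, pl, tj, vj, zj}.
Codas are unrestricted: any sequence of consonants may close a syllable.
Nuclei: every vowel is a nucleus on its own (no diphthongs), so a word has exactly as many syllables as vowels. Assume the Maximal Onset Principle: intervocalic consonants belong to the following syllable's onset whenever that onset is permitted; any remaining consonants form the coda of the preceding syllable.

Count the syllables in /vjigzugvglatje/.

4

The vowels are i, u, a, e — 4 nuclei, so 4 syllables.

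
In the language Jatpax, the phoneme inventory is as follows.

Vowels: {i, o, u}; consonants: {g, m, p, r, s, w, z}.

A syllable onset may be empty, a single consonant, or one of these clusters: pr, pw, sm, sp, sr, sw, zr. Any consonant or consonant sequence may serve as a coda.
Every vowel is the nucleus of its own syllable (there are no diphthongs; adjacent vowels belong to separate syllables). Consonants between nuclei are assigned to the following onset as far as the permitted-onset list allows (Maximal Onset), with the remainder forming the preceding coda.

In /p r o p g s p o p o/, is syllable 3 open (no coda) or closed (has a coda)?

The vowels are o, o, o — 3 nuclei, so 3 syllables.
σ1/σ2 boundary: /pgsp/ — longest licit onset from the right is /sp/, leaving /pg/ as coda.
σ2/σ3 boundary: just /p/ — single C goes to the following onset.
Putting it together: propg.spo.po.
Syllable 3 is /po/; it ends in its nucleus with no coda, so it is open.

open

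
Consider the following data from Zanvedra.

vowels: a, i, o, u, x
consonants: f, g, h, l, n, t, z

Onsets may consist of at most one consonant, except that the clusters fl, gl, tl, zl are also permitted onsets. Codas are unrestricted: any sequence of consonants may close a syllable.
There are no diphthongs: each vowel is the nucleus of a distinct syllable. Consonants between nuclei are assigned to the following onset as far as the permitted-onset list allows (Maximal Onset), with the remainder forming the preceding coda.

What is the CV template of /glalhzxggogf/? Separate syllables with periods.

CCVCC.CVC.CVCC

Nuclei (vowels): a, x, o → 3 syllables.
σ1/σ2 boundary: /lhz/ splits as /lh/ + /z/ (/z/ is the longest suffix that is a licit onset).
σ2/σ3 boundary: /gg/; trying suffixes from longest down, /g/ is the first permitted one, so coda /g/ | onset /g/.
Syllabification: glalh.zxg.gogf.
Mapping each syllable to C/V: /glalh/ → CCVCC, /zxg/ → CVC, /gogf/ → CVCC.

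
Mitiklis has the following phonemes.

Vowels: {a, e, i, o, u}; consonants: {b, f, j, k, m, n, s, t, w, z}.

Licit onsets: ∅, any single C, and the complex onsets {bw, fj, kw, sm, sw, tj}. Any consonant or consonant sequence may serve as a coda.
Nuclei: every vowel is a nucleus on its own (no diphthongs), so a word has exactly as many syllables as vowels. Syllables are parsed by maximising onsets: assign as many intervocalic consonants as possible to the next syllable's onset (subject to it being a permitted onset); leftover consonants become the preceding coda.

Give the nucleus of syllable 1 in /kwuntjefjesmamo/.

Nuclei (vowels): u, e, e, a, o → 5 syllables.
The first nucleus (vowel 1 from the left) is /u/.

u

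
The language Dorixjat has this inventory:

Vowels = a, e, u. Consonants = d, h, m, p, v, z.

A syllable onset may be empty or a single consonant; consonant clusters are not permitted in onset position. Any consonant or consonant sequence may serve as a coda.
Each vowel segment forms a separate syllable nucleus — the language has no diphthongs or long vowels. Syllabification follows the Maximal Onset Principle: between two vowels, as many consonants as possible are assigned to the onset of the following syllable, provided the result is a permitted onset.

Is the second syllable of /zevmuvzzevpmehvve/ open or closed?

Vowels present: e, u, e, e, e; each is a nucleus, giving 5 syllables.
/e…u/ gap (V1→V2): cluster /vm/ — the longest permitted-onset suffix is /m/; onset = /m/, preceding coda = /v/.
/u…e/ gap (V2→V3): /vzz/ splits as /vz/ + /z/ (/z/ is the longest suffix that is a licit onset).
/e…e/ gap (V3→V4): cluster /vpm/ — the longest permitted-onset suffix is /m/; onset = /m/, preceding coda = /vp/.
/e…e/ gap (V4→V5): /hvv/ splits as /hv/ + /v/ (/v/ is the longest suffix that is a licit onset).
So the parse is zev.muvz.zevp.mehv.ve.
Syllable 2 is /muvz/ with coda /vz/, so it is closed.

closed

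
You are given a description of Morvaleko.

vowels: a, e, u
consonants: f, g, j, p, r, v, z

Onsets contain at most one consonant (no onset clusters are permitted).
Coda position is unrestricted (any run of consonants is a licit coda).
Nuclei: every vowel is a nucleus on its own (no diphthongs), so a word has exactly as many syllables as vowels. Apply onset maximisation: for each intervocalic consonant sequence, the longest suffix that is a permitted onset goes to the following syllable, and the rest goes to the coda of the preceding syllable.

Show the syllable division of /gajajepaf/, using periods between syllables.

ga.ja.je.paf

The vowels are a, a, e, a — 4 nuclei, so 4 syllables.
σ1/σ2 boundary: just /j/ — single C goes to the following onset.
σ2/σ3 boundary: /j/ is a single consonant, so it becomes the next onset.
σ3/σ4 boundary: /p/ → onset of the next syllable (single consonants are always licit onsets).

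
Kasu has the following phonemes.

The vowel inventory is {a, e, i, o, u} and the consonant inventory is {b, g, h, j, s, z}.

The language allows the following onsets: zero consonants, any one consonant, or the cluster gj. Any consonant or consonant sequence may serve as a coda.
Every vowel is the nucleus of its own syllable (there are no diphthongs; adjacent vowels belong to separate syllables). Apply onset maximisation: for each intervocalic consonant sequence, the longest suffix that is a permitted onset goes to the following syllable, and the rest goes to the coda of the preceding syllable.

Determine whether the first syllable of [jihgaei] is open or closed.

closed

Nuclei (vowels): i, a, e, i → 4 syllables.
σ1/σ2 boundary: /hg/ splits as /h/ + /g/ (/g/ is the longest suffix that is a licit onset).
σ2/σ3 boundary: hiatus — the boundary sits between the two vowels.
σ3/σ4 boundary: nothing intervenes; syllable break is V.V.
Putting it together: jih.ga.e.i.
Syllable 1 is /jih/ with coda /h/, so it is closed.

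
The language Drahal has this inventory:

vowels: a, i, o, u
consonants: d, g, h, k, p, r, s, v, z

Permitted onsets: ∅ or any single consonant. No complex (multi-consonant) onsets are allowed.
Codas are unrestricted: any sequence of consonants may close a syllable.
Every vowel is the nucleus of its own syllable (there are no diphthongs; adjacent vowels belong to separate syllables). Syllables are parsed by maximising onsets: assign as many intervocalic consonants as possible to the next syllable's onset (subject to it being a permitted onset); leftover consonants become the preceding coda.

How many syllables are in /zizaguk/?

3

Nuclei (vowels): i, a, u → 3 syllables.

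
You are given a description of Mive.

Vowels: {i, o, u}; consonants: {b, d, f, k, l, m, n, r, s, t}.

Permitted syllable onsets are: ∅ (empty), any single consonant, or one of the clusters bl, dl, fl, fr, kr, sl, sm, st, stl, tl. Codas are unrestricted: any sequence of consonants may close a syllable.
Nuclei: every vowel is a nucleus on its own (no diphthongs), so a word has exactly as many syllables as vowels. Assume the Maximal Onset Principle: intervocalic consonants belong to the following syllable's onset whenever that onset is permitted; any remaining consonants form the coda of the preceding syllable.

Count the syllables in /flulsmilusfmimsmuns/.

5

Vowels present: u, i, u, i, u; each is a nucleus, giving 5 syllables.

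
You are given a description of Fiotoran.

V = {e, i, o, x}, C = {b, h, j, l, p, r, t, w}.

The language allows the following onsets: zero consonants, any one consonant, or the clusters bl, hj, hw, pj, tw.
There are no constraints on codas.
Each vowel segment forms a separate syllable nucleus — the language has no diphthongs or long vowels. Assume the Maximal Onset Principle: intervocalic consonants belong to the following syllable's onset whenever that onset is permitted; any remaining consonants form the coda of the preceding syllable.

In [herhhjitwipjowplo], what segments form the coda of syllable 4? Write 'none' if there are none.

The vowels are e, i, i, o, o — 5 nuclei, so 5 syllables.
/e…i/ gap (V1→V2): cluster /rhhj/ — the longest permitted-onset suffix is /hj/; onset = /hj/, preceding coda = /rh/.
/i…i/ gap (V2→V3): /tw/ is a licit onset in full, so it all attaches to the next syllable.
/i…o/ gap (V3→V4): /pj/ is a licit onset in full, so it all attaches to the next syllable.
/o…o/ gap (V4→V5): /wpl/ splits as /wp/ + /l/ (/l/ is the longest suffix that is a licit onset).
Putting it together: herh.hji.twi.pjowp.lo.
Syllable 4 is /pjowp/: onset /pj/, nucleus /o/, coda /wp/.

wp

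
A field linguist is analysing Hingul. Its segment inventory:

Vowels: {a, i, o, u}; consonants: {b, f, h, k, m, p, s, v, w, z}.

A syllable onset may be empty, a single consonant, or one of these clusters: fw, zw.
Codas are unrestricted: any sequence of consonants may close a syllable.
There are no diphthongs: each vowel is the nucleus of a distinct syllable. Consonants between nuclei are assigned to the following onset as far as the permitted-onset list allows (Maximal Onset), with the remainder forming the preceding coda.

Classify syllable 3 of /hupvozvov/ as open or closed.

closed

The vowels are u, o, o — 3 nuclei, so 3 syllables.
/u…o/ gap (V1→V2): /pv/ splits as /p/ + /v/ (/v/ is the longest suffix that is a licit onset).
/o…o/ gap (V2→V3): /zv/ splits as /z/ + /v/ (/v/ is the longest suffix that is a licit onset).
Putting it together: hup.voz.vov.
Syllable 3 is /vov/ with coda /v/, so it is closed.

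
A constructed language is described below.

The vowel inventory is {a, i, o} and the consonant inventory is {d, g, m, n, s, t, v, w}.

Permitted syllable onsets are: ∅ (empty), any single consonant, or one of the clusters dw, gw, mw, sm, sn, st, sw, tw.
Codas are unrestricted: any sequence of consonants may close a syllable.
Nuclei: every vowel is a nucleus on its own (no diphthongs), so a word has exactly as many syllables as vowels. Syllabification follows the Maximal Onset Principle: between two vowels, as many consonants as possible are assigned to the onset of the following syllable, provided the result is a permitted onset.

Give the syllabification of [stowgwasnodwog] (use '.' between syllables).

Vowels present: o, a, o, o; each is a nucleus, giving 4 syllables.
V1 /o/ – V2 /a/: cluster /wgw/ — the longest permitted-onset suffix is /gw/; onset = /gw/, preceding coda = /w/.
V2 /a/ – V3 /o/: /sn/ is a licit onset in full, so it all attaches to the next syllable.
V3 /o/ – V4 /o/: /dw/ — entire cluster is a permitted onset → onset /dw/, coda ∅.

stow.gwa.sno.dwog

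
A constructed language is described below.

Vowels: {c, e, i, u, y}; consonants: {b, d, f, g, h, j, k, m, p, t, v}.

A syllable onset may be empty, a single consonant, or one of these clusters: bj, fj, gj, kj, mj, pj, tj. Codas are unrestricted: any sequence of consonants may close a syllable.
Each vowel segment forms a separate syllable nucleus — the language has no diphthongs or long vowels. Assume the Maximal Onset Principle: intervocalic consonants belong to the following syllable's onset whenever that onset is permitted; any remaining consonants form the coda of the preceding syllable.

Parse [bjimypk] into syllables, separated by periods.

bji.mypk

Nuclei (vowels): i, y → 2 syllables.
Between /i/ (V1) and /y/ (V2): just /m/ — single C goes to the following onset.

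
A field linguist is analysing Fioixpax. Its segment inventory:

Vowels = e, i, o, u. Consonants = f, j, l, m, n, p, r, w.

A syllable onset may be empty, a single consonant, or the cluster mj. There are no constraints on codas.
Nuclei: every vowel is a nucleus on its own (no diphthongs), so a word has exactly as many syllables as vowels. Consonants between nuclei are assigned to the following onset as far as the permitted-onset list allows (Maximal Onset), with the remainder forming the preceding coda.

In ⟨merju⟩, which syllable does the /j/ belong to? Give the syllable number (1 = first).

2

Vowels present: e, u; each is a nucleus, giving 2 syllables.
Between /e/ (V1) and /u/ (V2): cluster /rj/ — the longest permitted-onset suffix is /j/; onset = /j/, preceding coda = /r/.
Syllabification: mer.ju.
The /j/ is in the onset of syllable 2 (/ju/).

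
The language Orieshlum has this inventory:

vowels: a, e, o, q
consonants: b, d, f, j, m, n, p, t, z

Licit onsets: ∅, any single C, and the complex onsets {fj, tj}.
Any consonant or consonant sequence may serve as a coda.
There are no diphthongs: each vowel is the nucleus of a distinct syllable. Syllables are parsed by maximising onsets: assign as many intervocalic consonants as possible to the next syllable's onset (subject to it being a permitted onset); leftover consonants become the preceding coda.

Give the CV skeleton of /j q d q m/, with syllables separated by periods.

Nuclei (vowels): q, q → 2 syllables.
V1 /q/ – V2 /q/: just /d/ — single C goes to the following onset.
So the parse is jq.dqm.
Mapping each syllable to C/V: /jq/ → CV, /dqm/ → CVC.

CV.CVC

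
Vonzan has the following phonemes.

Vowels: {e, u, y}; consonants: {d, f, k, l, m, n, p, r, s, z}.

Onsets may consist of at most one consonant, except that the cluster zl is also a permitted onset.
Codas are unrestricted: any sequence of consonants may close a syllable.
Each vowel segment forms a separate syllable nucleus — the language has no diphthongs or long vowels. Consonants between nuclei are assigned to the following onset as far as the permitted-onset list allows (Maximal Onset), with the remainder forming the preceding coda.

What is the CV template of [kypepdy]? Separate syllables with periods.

CV.CVC.CV

Vowels present: y, e, y; each is a nucleus, giving 3 syllables.
Between /y/ (V1) and /e/ (V2): /p/ is a single consonant, so it becomes the next onset.
Between /e/ (V2) and /y/ (V3): /pd/; trying suffixes from longest down, /d/ is the first permitted one, so coda /p/ | onset /d/.
So the parse is ky.pep.dy.
Mapping each syllable to C/V: /ky/ → CV, /pep/ → CVC, /dy/ → CV.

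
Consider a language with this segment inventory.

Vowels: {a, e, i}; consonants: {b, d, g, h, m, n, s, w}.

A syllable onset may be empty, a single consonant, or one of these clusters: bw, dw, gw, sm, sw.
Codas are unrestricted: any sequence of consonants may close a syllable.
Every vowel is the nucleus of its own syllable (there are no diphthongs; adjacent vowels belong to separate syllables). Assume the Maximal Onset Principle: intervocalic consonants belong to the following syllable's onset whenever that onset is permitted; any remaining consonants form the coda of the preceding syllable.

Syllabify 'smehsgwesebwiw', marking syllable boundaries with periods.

smehs.gwe.se.bwiw

Vowels present: e, e, e, i; each is a nucleus, giving 4 syllables.
/e…e/ gap (V1→V2): /hsgw/ splits as /hs/ + /gw/ (/gw/ is the longest suffix that is a licit onset).
/e…e/ gap (V2→V3): /s/ → onset of the next syllable (single consonants are always licit onsets).
/e…i/ gap (V3→V4): /bw/ is a licit onset in full, so it all attaches to the next syllable.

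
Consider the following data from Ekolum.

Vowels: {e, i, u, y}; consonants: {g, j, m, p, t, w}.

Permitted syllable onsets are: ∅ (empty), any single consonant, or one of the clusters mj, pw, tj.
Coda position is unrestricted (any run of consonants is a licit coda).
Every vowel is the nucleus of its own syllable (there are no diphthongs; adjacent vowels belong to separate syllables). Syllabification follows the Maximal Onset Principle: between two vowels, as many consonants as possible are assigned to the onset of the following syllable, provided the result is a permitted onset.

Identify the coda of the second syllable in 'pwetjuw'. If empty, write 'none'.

w

The vowels are e, u — 2 nuclei, so 2 syllables.
/e…u/ gap (V1→V2): /tj/ is a licit onset in full, so it all attaches to the next syllable.
Putting it together: pwe.tjuw.
Syllable 2 is /tjuw/: onset /tj/, nucleus /u/, coda /w/.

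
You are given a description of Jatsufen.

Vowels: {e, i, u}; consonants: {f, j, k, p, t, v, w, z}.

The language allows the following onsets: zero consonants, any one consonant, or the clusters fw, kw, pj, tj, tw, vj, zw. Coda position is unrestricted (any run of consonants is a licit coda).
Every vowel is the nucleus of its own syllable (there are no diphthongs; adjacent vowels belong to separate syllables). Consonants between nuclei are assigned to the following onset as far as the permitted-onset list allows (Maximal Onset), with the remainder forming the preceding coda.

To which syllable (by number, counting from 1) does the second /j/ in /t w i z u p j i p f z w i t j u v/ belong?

5

The vowels are i, u, i, i, u — 5 nuclei, so 5 syllables.
/i…u/ gap (V1→V2): /z/ is a single consonant, so it becomes the next onset.
/u…i/ gap (V2→V3): /pj/ — entire cluster is a permitted onset → onset /pj/, coda ∅.
/i…i/ gap (V3→V4): /pfzw/ splits as /pf/ + /zw/ (/zw/ is the longest suffix that is a licit onset).
/i…u/ gap (V4→V5): /tj/ is a licit onset in full, so it all attaches to the next syllable.
Putting it together: twi.zu.pjipf.zwi.tjuv.
The second /j/ is in the onset of syllable 5 (/tjuv/).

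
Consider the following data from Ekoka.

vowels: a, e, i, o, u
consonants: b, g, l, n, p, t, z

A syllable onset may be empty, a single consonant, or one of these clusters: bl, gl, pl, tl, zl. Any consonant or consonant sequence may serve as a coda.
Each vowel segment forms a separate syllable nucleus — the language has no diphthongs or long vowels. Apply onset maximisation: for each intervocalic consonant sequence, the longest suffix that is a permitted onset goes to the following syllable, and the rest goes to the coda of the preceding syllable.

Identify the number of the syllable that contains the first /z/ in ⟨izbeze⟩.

Nuclei (vowels): i, e, e → 3 syllables.
Between /i/ (V1) and /e/ (V2): /zb/ — longest licit onset from the right is /b/, leaving /z/ as coda.
Between /e/ (V2) and /e/ (V3): /z/ is a single consonant, so it becomes the next onset.
Syllabification: iz.be.ze.
The first /z/ is in the coda of syllable 1 (/iz/).

1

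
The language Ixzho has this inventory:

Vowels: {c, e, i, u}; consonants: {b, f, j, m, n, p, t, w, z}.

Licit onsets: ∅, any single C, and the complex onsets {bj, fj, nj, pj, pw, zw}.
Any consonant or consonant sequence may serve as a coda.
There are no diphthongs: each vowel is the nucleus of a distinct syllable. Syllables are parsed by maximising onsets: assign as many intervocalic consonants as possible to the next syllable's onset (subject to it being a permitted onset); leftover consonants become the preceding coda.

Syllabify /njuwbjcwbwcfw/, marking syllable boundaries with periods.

njuw.bjcwb.wcfw

The vowels are u, c, c — 3 nuclei, so 3 syllables.
V1 /u/ – V2 /c/: /wbj/; trying suffixes from longest down, /bj/ is the first permitted one, so coda /w/ | onset /bj/.
V2 /c/ – V3 /c/: /wbw/ — longest licit onset from the right is /w/, leaving /wb/ as coda.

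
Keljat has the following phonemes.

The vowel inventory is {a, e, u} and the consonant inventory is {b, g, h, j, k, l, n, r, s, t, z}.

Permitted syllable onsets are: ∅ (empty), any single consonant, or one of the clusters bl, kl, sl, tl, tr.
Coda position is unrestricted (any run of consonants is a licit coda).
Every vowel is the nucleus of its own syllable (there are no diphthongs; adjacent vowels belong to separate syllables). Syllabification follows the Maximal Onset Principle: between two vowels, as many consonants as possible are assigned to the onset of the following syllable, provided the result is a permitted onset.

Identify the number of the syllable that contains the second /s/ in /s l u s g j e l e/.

1

Vowels present: u, e, e; each is a nucleus, giving 3 syllables.
/u…e/ gap (V1→V2): cluster /sgj/ — the longest permitted-onset suffix is /j/; onset = /j/, preceding coda = /sg/.
/e…e/ gap (V2→V3): just /l/ — single C goes to the following onset.
So the parse is slusg.je.le.
The second /s/ is in the coda of syllable 1 (/slusg/).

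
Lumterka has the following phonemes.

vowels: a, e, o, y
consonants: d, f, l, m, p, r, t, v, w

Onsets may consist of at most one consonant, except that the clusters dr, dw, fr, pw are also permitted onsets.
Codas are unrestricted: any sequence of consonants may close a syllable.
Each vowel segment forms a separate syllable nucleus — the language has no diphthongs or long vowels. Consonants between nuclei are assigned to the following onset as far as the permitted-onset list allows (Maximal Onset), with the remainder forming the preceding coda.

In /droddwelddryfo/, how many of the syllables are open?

The vowels are o, e, y, o — 4 nuclei, so 4 syllables.
V1 /o/ – V2 /e/: cluster /ddw/ — the longest permitted-onset suffix is /dw/; onset = /dw/, preceding coda = /d/.
V2 /e/ – V3 /y/: cluster /lddr/ — the longest permitted-onset suffix is /dr/; onset = /dr/, preceding coda = /ld/.
V3 /y/ – V4 /o/: just /f/ — single C goes to the following onset.
Syllabification: drod.dweld.dry.fo.
Classifying each syllable: /drod/ (closed), /dweld/ (closed), /dry/ (open), /fo/ (open).
Open syllables: 2.

2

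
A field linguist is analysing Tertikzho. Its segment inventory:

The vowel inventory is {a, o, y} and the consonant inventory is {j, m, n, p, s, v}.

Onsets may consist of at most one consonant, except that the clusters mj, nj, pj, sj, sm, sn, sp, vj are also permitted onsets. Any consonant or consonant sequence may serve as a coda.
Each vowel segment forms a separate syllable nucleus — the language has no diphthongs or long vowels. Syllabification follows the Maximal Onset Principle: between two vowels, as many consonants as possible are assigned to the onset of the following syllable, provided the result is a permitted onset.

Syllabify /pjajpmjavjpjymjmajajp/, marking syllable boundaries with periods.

pjajp.mjavj.pjymj.ma.jajp

Vowels present: a, a, y, a, a; each is a nucleus, giving 5 syllables.
V1 /a/ – V2 /a/: cluster /jpmj/ — the longest permitted-onset suffix is /mj/; onset = /mj/, preceding coda = /jp/.
V2 /a/ – V3 /y/: /vjpj/ — longest licit onset from the right is /pj/, leaving /vj/ as coda.
V3 /y/ – V4 /a/: /mjm/ — longest licit onset from the right is /m/, leaving /mj/ as coda.
V4 /a/ – V5 /a/: /j/ is a single consonant, so it becomes the next onset.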